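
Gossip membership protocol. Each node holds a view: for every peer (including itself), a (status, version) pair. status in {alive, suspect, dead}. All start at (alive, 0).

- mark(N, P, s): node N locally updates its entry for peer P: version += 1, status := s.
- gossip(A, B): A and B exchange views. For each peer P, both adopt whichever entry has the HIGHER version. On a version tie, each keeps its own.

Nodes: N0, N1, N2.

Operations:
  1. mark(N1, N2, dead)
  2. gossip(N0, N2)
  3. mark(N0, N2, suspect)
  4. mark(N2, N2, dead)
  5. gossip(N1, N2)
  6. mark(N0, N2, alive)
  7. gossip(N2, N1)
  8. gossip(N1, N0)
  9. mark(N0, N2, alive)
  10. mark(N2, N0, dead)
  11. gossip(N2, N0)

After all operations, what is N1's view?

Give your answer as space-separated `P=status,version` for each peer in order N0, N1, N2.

Answer: N0=alive,0 N1=alive,0 N2=alive,2

Derivation:
Op 1: N1 marks N2=dead -> (dead,v1)
Op 2: gossip N0<->N2 -> N0.N0=(alive,v0) N0.N1=(alive,v0) N0.N2=(alive,v0) | N2.N0=(alive,v0) N2.N1=(alive,v0) N2.N2=(alive,v0)
Op 3: N0 marks N2=suspect -> (suspect,v1)
Op 4: N2 marks N2=dead -> (dead,v1)
Op 5: gossip N1<->N2 -> N1.N0=(alive,v0) N1.N1=(alive,v0) N1.N2=(dead,v1) | N2.N0=(alive,v0) N2.N1=(alive,v0) N2.N2=(dead,v1)
Op 6: N0 marks N2=alive -> (alive,v2)
Op 7: gossip N2<->N1 -> N2.N0=(alive,v0) N2.N1=(alive,v0) N2.N2=(dead,v1) | N1.N0=(alive,v0) N1.N1=(alive,v0) N1.N2=(dead,v1)
Op 8: gossip N1<->N0 -> N1.N0=(alive,v0) N1.N1=(alive,v0) N1.N2=(alive,v2) | N0.N0=(alive,v0) N0.N1=(alive,v0) N0.N2=(alive,v2)
Op 9: N0 marks N2=alive -> (alive,v3)
Op 10: N2 marks N0=dead -> (dead,v1)
Op 11: gossip N2<->N0 -> N2.N0=(dead,v1) N2.N1=(alive,v0) N2.N2=(alive,v3) | N0.N0=(dead,v1) N0.N1=(alive,v0) N0.N2=(alive,v3)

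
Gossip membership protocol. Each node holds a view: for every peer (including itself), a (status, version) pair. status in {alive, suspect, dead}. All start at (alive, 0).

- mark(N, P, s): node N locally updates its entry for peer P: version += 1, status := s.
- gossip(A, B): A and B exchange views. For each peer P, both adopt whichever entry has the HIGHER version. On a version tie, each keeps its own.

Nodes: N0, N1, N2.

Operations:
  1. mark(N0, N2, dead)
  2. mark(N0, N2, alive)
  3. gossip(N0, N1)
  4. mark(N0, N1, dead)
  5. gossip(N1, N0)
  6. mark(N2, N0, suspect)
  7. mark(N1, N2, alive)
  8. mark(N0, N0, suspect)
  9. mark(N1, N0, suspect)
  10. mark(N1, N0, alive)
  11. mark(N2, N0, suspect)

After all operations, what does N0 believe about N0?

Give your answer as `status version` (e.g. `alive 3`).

Op 1: N0 marks N2=dead -> (dead,v1)
Op 2: N0 marks N2=alive -> (alive,v2)
Op 3: gossip N0<->N1 -> N0.N0=(alive,v0) N0.N1=(alive,v0) N0.N2=(alive,v2) | N1.N0=(alive,v0) N1.N1=(alive,v0) N1.N2=(alive,v2)
Op 4: N0 marks N1=dead -> (dead,v1)
Op 5: gossip N1<->N0 -> N1.N0=(alive,v0) N1.N1=(dead,v1) N1.N2=(alive,v2) | N0.N0=(alive,v0) N0.N1=(dead,v1) N0.N2=(alive,v2)
Op 6: N2 marks N0=suspect -> (suspect,v1)
Op 7: N1 marks N2=alive -> (alive,v3)
Op 8: N0 marks N0=suspect -> (suspect,v1)
Op 9: N1 marks N0=suspect -> (suspect,v1)
Op 10: N1 marks N0=alive -> (alive,v2)
Op 11: N2 marks N0=suspect -> (suspect,v2)

Answer: suspect 1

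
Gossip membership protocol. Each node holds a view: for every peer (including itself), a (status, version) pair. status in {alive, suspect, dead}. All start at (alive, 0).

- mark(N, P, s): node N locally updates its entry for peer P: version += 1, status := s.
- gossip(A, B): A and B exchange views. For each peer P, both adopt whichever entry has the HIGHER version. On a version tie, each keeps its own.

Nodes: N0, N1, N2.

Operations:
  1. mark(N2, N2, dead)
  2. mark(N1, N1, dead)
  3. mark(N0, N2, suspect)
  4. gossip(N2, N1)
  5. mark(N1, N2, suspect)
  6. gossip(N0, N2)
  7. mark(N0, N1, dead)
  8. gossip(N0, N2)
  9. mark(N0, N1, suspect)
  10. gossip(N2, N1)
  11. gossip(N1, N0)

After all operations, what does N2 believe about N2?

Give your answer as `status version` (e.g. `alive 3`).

Op 1: N2 marks N2=dead -> (dead,v1)
Op 2: N1 marks N1=dead -> (dead,v1)
Op 3: N0 marks N2=suspect -> (suspect,v1)
Op 4: gossip N2<->N1 -> N2.N0=(alive,v0) N2.N1=(dead,v1) N2.N2=(dead,v1) | N1.N0=(alive,v0) N1.N1=(dead,v1) N1.N2=(dead,v1)
Op 5: N1 marks N2=suspect -> (suspect,v2)
Op 6: gossip N0<->N2 -> N0.N0=(alive,v0) N0.N1=(dead,v1) N0.N2=(suspect,v1) | N2.N0=(alive,v0) N2.N1=(dead,v1) N2.N2=(dead,v1)
Op 7: N0 marks N1=dead -> (dead,v2)
Op 8: gossip N0<->N2 -> N0.N0=(alive,v0) N0.N1=(dead,v2) N0.N2=(suspect,v1) | N2.N0=(alive,v0) N2.N1=(dead,v2) N2.N2=(dead,v1)
Op 9: N0 marks N1=suspect -> (suspect,v3)
Op 10: gossip N2<->N1 -> N2.N0=(alive,v0) N2.N1=(dead,v2) N2.N2=(suspect,v2) | N1.N0=(alive,v0) N1.N1=(dead,v2) N1.N2=(suspect,v2)
Op 11: gossip N1<->N0 -> N1.N0=(alive,v0) N1.N1=(suspect,v3) N1.N2=(suspect,v2) | N0.N0=(alive,v0) N0.N1=(suspect,v3) N0.N2=(suspect,v2)

Answer: suspect 2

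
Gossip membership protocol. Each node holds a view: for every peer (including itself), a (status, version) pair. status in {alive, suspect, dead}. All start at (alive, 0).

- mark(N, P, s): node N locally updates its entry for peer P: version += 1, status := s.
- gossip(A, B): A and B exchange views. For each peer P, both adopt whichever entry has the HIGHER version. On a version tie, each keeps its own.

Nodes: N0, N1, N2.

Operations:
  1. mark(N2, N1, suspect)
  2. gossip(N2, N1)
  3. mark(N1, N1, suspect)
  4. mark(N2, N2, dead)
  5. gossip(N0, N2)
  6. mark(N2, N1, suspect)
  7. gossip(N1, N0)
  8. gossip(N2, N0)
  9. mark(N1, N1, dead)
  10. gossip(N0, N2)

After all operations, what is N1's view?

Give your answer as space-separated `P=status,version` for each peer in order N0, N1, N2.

Op 1: N2 marks N1=suspect -> (suspect,v1)
Op 2: gossip N2<->N1 -> N2.N0=(alive,v0) N2.N1=(suspect,v1) N2.N2=(alive,v0) | N1.N0=(alive,v0) N1.N1=(suspect,v1) N1.N2=(alive,v0)
Op 3: N1 marks N1=suspect -> (suspect,v2)
Op 4: N2 marks N2=dead -> (dead,v1)
Op 5: gossip N0<->N2 -> N0.N0=(alive,v0) N0.N1=(suspect,v1) N0.N2=(dead,v1) | N2.N0=(alive,v0) N2.N1=(suspect,v1) N2.N2=(dead,v1)
Op 6: N2 marks N1=suspect -> (suspect,v2)
Op 7: gossip N1<->N0 -> N1.N0=(alive,v0) N1.N1=(suspect,v2) N1.N2=(dead,v1) | N0.N0=(alive,v0) N0.N1=(suspect,v2) N0.N2=(dead,v1)
Op 8: gossip N2<->N0 -> N2.N0=(alive,v0) N2.N1=(suspect,v2) N2.N2=(dead,v1) | N0.N0=(alive,v0) N0.N1=(suspect,v2) N0.N2=(dead,v1)
Op 9: N1 marks N1=dead -> (dead,v3)
Op 10: gossip N0<->N2 -> N0.N0=(alive,v0) N0.N1=(suspect,v2) N0.N2=(dead,v1) | N2.N0=(alive,v0) N2.N1=(suspect,v2) N2.N2=(dead,v1)

Answer: N0=alive,0 N1=dead,3 N2=dead,1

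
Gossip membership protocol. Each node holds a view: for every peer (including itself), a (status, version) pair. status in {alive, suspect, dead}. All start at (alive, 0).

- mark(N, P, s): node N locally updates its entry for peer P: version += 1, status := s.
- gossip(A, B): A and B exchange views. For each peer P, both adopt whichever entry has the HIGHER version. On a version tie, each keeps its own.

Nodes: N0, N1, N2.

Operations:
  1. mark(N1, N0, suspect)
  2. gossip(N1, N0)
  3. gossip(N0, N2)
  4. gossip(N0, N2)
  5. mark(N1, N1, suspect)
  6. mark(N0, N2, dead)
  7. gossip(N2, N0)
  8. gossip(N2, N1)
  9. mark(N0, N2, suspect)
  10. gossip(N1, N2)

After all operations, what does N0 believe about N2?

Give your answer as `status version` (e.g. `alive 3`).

Op 1: N1 marks N0=suspect -> (suspect,v1)
Op 2: gossip N1<->N0 -> N1.N0=(suspect,v1) N1.N1=(alive,v0) N1.N2=(alive,v0) | N0.N0=(suspect,v1) N0.N1=(alive,v0) N0.N2=(alive,v0)
Op 3: gossip N0<->N2 -> N0.N0=(suspect,v1) N0.N1=(alive,v0) N0.N2=(alive,v0) | N2.N0=(suspect,v1) N2.N1=(alive,v0) N2.N2=(alive,v0)
Op 4: gossip N0<->N2 -> N0.N0=(suspect,v1) N0.N1=(alive,v0) N0.N2=(alive,v0) | N2.N0=(suspect,v1) N2.N1=(alive,v0) N2.N2=(alive,v0)
Op 5: N1 marks N1=suspect -> (suspect,v1)
Op 6: N0 marks N2=dead -> (dead,v1)
Op 7: gossip N2<->N0 -> N2.N0=(suspect,v1) N2.N1=(alive,v0) N2.N2=(dead,v1) | N0.N0=(suspect,v1) N0.N1=(alive,v0) N0.N2=(dead,v1)
Op 8: gossip N2<->N1 -> N2.N0=(suspect,v1) N2.N1=(suspect,v1) N2.N2=(dead,v1) | N1.N0=(suspect,v1) N1.N1=(suspect,v1) N1.N2=(dead,v1)
Op 9: N0 marks N2=suspect -> (suspect,v2)
Op 10: gossip N1<->N2 -> N1.N0=(suspect,v1) N1.N1=(suspect,v1) N1.N2=(dead,v1) | N2.N0=(suspect,v1) N2.N1=(suspect,v1) N2.N2=(dead,v1)

Answer: suspect 2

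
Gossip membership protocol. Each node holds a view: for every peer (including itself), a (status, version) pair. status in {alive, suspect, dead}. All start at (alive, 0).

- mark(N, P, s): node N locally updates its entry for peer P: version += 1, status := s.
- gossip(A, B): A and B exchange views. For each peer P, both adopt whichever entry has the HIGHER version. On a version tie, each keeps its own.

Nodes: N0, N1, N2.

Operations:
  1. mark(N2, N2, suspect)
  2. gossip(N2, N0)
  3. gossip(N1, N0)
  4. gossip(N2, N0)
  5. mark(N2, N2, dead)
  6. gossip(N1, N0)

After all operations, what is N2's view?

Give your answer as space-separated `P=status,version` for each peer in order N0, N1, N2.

Answer: N0=alive,0 N1=alive,0 N2=dead,2

Derivation:
Op 1: N2 marks N2=suspect -> (suspect,v1)
Op 2: gossip N2<->N0 -> N2.N0=(alive,v0) N2.N1=(alive,v0) N2.N2=(suspect,v1) | N0.N0=(alive,v0) N0.N1=(alive,v0) N0.N2=(suspect,v1)
Op 3: gossip N1<->N0 -> N1.N0=(alive,v0) N1.N1=(alive,v0) N1.N2=(suspect,v1) | N0.N0=(alive,v0) N0.N1=(alive,v0) N0.N2=(suspect,v1)
Op 4: gossip N2<->N0 -> N2.N0=(alive,v0) N2.N1=(alive,v0) N2.N2=(suspect,v1) | N0.N0=(alive,v0) N0.N1=(alive,v0) N0.N2=(suspect,v1)
Op 5: N2 marks N2=dead -> (dead,v2)
Op 6: gossip N1<->N0 -> N1.N0=(alive,v0) N1.N1=(alive,v0) N1.N2=(suspect,v1) | N0.N0=(alive,v0) N0.N1=(alive,v0) N0.N2=(suspect,v1)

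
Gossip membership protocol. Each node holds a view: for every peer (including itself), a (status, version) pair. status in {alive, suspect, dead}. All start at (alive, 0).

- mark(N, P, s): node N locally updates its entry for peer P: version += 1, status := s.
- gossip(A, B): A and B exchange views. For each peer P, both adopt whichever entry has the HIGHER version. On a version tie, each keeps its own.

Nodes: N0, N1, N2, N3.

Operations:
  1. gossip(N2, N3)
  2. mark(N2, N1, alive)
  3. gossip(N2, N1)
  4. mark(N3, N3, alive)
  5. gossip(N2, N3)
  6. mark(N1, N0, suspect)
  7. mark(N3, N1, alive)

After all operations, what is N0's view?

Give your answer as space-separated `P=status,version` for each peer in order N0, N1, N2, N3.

Op 1: gossip N2<->N3 -> N2.N0=(alive,v0) N2.N1=(alive,v0) N2.N2=(alive,v0) N2.N3=(alive,v0) | N3.N0=(alive,v0) N3.N1=(alive,v0) N3.N2=(alive,v0) N3.N3=(alive,v0)
Op 2: N2 marks N1=alive -> (alive,v1)
Op 3: gossip N2<->N1 -> N2.N0=(alive,v0) N2.N1=(alive,v1) N2.N2=(alive,v0) N2.N3=(alive,v0) | N1.N0=(alive,v0) N1.N1=(alive,v1) N1.N2=(alive,v0) N1.N3=(alive,v0)
Op 4: N3 marks N3=alive -> (alive,v1)
Op 5: gossip N2<->N3 -> N2.N0=(alive,v0) N2.N1=(alive,v1) N2.N2=(alive,v0) N2.N3=(alive,v1) | N3.N0=(alive,v0) N3.N1=(alive,v1) N3.N2=(alive,v0) N3.N3=(alive,v1)
Op 6: N1 marks N0=suspect -> (suspect,v1)
Op 7: N3 marks N1=alive -> (alive,v2)

Answer: N0=alive,0 N1=alive,0 N2=alive,0 N3=alive,0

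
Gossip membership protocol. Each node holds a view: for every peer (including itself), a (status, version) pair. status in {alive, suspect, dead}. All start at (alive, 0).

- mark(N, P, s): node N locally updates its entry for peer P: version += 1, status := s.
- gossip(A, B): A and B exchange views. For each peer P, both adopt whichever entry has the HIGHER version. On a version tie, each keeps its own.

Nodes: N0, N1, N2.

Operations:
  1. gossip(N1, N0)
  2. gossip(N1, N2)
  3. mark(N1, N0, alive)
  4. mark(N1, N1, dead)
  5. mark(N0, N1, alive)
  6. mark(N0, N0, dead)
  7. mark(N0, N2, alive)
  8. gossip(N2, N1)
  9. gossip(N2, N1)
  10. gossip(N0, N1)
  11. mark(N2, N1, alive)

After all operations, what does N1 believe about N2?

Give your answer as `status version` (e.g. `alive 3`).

Op 1: gossip N1<->N0 -> N1.N0=(alive,v0) N1.N1=(alive,v0) N1.N2=(alive,v0) | N0.N0=(alive,v0) N0.N1=(alive,v0) N0.N2=(alive,v0)
Op 2: gossip N1<->N2 -> N1.N0=(alive,v0) N1.N1=(alive,v0) N1.N2=(alive,v0) | N2.N0=(alive,v0) N2.N1=(alive,v0) N2.N2=(alive,v0)
Op 3: N1 marks N0=alive -> (alive,v1)
Op 4: N1 marks N1=dead -> (dead,v1)
Op 5: N0 marks N1=alive -> (alive,v1)
Op 6: N0 marks N0=dead -> (dead,v1)
Op 7: N0 marks N2=alive -> (alive,v1)
Op 8: gossip N2<->N1 -> N2.N0=(alive,v1) N2.N1=(dead,v1) N2.N2=(alive,v0) | N1.N0=(alive,v1) N1.N1=(dead,v1) N1.N2=(alive,v0)
Op 9: gossip N2<->N1 -> N2.N0=(alive,v1) N2.N1=(dead,v1) N2.N2=(alive,v0) | N1.N0=(alive,v1) N1.N1=(dead,v1) N1.N2=(alive,v0)
Op 10: gossip N0<->N1 -> N0.N0=(dead,v1) N0.N1=(alive,v1) N0.N2=(alive,v1) | N1.N0=(alive,v1) N1.N1=(dead,v1) N1.N2=(alive,v1)
Op 11: N2 marks N1=alive -> (alive,v2)

Answer: alive 1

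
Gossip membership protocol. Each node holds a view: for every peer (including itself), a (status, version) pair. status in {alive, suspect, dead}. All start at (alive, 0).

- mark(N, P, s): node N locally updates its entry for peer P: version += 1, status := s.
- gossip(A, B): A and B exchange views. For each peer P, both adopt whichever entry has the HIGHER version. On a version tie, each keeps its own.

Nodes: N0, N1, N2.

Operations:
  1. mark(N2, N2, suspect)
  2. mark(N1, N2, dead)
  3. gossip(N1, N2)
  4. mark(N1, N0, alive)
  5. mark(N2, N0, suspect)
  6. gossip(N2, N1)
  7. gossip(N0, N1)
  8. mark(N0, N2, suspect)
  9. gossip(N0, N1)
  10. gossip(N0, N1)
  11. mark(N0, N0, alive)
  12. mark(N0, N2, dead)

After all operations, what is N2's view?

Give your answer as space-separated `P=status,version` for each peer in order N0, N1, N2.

Answer: N0=suspect,1 N1=alive,0 N2=suspect,1

Derivation:
Op 1: N2 marks N2=suspect -> (suspect,v1)
Op 2: N1 marks N2=dead -> (dead,v1)
Op 3: gossip N1<->N2 -> N1.N0=(alive,v0) N1.N1=(alive,v0) N1.N2=(dead,v1) | N2.N0=(alive,v0) N2.N1=(alive,v0) N2.N2=(suspect,v1)
Op 4: N1 marks N0=alive -> (alive,v1)
Op 5: N2 marks N0=suspect -> (suspect,v1)
Op 6: gossip N2<->N1 -> N2.N0=(suspect,v1) N2.N1=(alive,v0) N2.N2=(suspect,v1) | N1.N0=(alive,v1) N1.N1=(alive,v0) N1.N2=(dead,v1)
Op 7: gossip N0<->N1 -> N0.N0=(alive,v1) N0.N1=(alive,v0) N0.N2=(dead,v1) | N1.N0=(alive,v1) N1.N1=(alive,v0) N1.N2=(dead,v1)
Op 8: N0 marks N2=suspect -> (suspect,v2)
Op 9: gossip N0<->N1 -> N0.N0=(alive,v1) N0.N1=(alive,v0) N0.N2=(suspect,v2) | N1.N0=(alive,v1) N1.N1=(alive,v0) N1.N2=(suspect,v2)
Op 10: gossip N0<->N1 -> N0.N0=(alive,v1) N0.N1=(alive,v0) N0.N2=(suspect,v2) | N1.N0=(alive,v1) N1.N1=(alive,v0) N1.N2=(suspect,v2)
Op 11: N0 marks N0=alive -> (alive,v2)
Op 12: N0 marks N2=dead -> (dead,v3)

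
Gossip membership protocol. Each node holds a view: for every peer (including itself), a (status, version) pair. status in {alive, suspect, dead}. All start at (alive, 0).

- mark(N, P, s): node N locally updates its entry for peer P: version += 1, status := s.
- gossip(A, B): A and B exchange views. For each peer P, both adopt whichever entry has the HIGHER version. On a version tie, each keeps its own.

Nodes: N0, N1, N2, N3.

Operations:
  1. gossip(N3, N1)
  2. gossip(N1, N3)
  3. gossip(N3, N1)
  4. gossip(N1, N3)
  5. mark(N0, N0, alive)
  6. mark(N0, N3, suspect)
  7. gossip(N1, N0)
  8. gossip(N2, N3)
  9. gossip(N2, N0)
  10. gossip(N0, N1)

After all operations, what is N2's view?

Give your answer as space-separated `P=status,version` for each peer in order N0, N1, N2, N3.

Answer: N0=alive,1 N1=alive,0 N2=alive,0 N3=suspect,1

Derivation:
Op 1: gossip N3<->N1 -> N3.N0=(alive,v0) N3.N1=(alive,v0) N3.N2=(alive,v0) N3.N3=(alive,v0) | N1.N0=(alive,v0) N1.N1=(alive,v0) N1.N2=(alive,v0) N1.N3=(alive,v0)
Op 2: gossip N1<->N3 -> N1.N0=(alive,v0) N1.N1=(alive,v0) N1.N2=(alive,v0) N1.N3=(alive,v0) | N3.N0=(alive,v0) N3.N1=(alive,v0) N3.N2=(alive,v0) N3.N3=(alive,v0)
Op 3: gossip N3<->N1 -> N3.N0=(alive,v0) N3.N1=(alive,v0) N3.N2=(alive,v0) N3.N3=(alive,v0) | N1.N0=(alive,v0) N1.N1=(alive,v0) N1.N2=(alive,v0) N1.N3=(alive,v0)
Op 4: gossip N1<->N3 -> N1.N0=(alive,v0) N1.N1=(alive,v0) N1.N2=(alive,v0) N1.N3=(alive,v0) | N3.N0=(alive,v0) N3.N1=(alive,v0) N3.N2=(alive,v0) N3.N3=(alive,v0)
Op 5: N0 marks N0=alive -> (alive,v1)
Op 6: N0 marks N3=suspect -> (suspect,v1)
Op 7: gossip N1<->N0 -> N1.N0=(alive,v1) N1.N1=(alive,v0) N1.N2=(alive,v0) N1.N3=(suspect,v1) | N0.N0=(alive,v1) N0.N1=(alive,v0) N0.N2=(alive,v0) N0.N3=(suspect,v1)
Op 8: gossip N2<->N3 -> N2.N0=(alive,v0) N2.N1=(alive,v0) N2.N2=(alive,v0) N2.N3=(alive,v0) | N3.N0=(alive,v0) N3.N1=(alive,v0) N3.N2=(alive,v0) N3.N3=(alive,v0)
Op 9: gossip N2<->N0 -> N2.N0=(alive,v1) N2.N1=(alive,v0) N2.N2=(alive,v0) N2.N3=(suspect,v1) | N0.N0=(alive,v1) N0.N1=(alive,v0) N0.N2=(alive,v0) N0.N3=(suspect,v1)
Op 10: gossip N0<->N1 -> N0.N0=(alive,v1) N0.N1=(alive,v0) N0.N2=(alive,v0) N0.N3=(suspect,v1) | N1.N0=(alive,v1) N1.N1=(alive,v0) N1.N2=(alive,v0) N1.N3=(suspect,v1)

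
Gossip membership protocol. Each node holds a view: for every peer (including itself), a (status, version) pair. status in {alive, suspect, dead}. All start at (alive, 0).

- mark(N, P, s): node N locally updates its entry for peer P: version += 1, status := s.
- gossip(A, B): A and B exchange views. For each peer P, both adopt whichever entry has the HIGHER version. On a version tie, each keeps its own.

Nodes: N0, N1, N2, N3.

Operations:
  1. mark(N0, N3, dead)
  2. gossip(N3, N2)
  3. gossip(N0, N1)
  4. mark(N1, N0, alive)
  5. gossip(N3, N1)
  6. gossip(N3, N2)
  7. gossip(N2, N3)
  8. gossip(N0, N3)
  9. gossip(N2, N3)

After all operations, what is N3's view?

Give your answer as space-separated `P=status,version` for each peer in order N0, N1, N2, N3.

Op 1: N0 marks N3=dead -> (dead,v1)
Op 2: gossip N3<->N2 -> N3.N0=(alive,v0) N3.N1=(alive,v0) N3.N2=(alive,v0) N3.N3=(alive,v0) | N2.N0=(alive,v0) N2.N1=(alive,v0) N2.N2=(alive,v0) N2.N3=(alive,v0)
Op 3: gossip N0<->N1 -> N0.N0=(alive,v0) N0.N1=(alive,v0) N0.N2=(alive,v0) N0.N3=(dead,v1) | N1.N0=(alive,v0) N1.N1=(alive,v0) N1.N2=(alive,v0) N1.N3=(dead,v1)
Op 4: N1 marks N0=alive -> (alive,v1)
Op 5: gossip N3<->N1 -> N3.N0=(alive,v1) N3.N1=(alive,v0) N3.N2=(alive,v0) N3.N3=(dead,v1) | N1.N0=(alive,v1) N1.N1=(alive,v0) N1.N2=(alive,v0) N1.N3=(dead,v1)
Op 6: gossip N3<->N2 -> N3.N0=(alive,v1) N3.N1=(alive,v0) N3.N2=(alive,v0) N3.N3=(dead,v1) | N2.N0=(alive,v1) N2.N1=(alive,v0) N2.N2=(alive,v0) N2.N3=(dead,v1)
Op 7: gossip N2<->N3 -> N2.N0=(alive,v1) N2.N1=(alive,v0) N2.N2=(alive,v0) N2.N3=(dead,v1) | N3.N0=(alive,v1) N3.N1=(alive,v0) N3.N2=(alive,v0) N3.N3=(dead,v1)
Op 8: gossip N0<->N3 -> N0.N0=(alive,v1) N0.N1=(alive,v0) N0.N2=(alive,v0) N0.N3=(dead,v1) | N3.N0=(alive,v1) N3.N1=(alive,v0) N3.N2=(alive,v0) N3.N3=(dead,v1)
Op 9: gossip N2<->N3 -> N2.N0=(alive,v1) N2.N1=(alive,v0) N2.N2=(alive,v0) N2.N3=(dead,v1) | N3.N0=(alive,v1) N3.N1=(alive,v0) N3.N2=(alive,v0) N3.N3=(dead,v1)

Answer: N0=alive,1 N1=alive,0 N2=alive,0 N3=dead,1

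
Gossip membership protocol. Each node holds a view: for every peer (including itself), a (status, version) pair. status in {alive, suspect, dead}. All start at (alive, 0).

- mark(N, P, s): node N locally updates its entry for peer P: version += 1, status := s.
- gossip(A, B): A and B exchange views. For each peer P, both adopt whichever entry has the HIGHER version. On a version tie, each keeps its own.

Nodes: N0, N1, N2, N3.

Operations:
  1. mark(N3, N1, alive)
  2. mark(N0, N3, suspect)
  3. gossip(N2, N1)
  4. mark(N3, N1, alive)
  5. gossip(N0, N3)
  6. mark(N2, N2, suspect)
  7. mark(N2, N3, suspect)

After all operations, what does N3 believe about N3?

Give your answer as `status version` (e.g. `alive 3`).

Answer: suspect 1

Derivation:
Op 1: N3 marks N1=alive -> (alive,v1)
Op 2: N0 marks N3=suspect -> (suspect,v1)
Op 3: gossip N2<->N1 -> N2.N0=(alive,v0) N2.N1=(alive,v0) N2.N2=(alive,v0) N2.N3=(alive,v0) | N1.N0=(alive,v0) N1.N1=(alive,v0) N1.N2=(alive,v0) N1.N3=(alive,v0)
Op 4: N3 marks N1=alive -> (alive,v2)
Op 5: gossip N0<->N3 -> N0.N0=(alive,v0) N0.N1=(alive,v2) N0.N2=(alive,v0) N0.N3=(suspect,v1) | N3.N0=(alive,v0) N3.N1=(alive,v2) N3.N2=(alive,v0) N3.N3=(suspect,v1)
Op 6: N2 marks N2=suspect -> (suspect,v1)
Op 7: N2 marks N3=suspect -> (suspect,v1)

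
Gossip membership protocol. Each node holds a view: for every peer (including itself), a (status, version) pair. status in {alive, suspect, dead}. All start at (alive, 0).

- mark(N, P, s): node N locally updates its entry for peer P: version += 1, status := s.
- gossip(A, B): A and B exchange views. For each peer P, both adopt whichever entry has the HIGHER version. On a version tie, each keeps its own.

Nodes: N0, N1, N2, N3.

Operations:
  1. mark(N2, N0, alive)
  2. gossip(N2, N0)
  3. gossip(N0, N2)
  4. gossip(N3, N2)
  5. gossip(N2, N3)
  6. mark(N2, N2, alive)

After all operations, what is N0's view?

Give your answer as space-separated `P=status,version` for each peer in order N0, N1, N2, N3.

Op 1: N2 marks N0=alive -> (alive,v1)
Op 2: gossip N2<->N0 -> N2.N0=(alive,v1) N2.N1=(alive,v0) N2.N2=(alive,v0) N2.N3=(alive,v0) | N0.N0=(alive,v1) N0.N1=(alive,v0) N0.N2=(alive,v0) N0.N3=(alive,v0)
Op 3: gossip N0<->N2 -> N0.N0=(alive,v1) N0.N1=(alive,v0) N0.N2=(alive,v0) N0.N3=(alive,v0) | N2.N0=(alive,v1) N2.N1=(alive,v0) N2.N2=(alive,v0) N2.N3=(alive,v0)
Op 4: gossip N3<->N2 -> N3.N0=(alive,v1) N3.N1=(alive,v0) N3.N2=(alive,v0) N3.N3=(alive,v0) | N2.N0=(alive,v1) N2.N1=(alive,v0) N2.N2=(alive,v0) N2.N3=(alive,v0)
Op 5: gossip N2<->N3 -> N2.N0=(alive,v1) N2.N1=(alive,v0) N2.N2=(alive,v0) N2.N3=(alive,v0) | N3.N0=(alive,v1) N3.N1=(alive,v0) N3.N2=(alive,v0) N3.N3=(alive,v0)
Op 6: N2 marks N2=alive -> (alive,v1)

Answer: N0=alive,1 N1=alive,0 N2=alive,0 N3=alive,0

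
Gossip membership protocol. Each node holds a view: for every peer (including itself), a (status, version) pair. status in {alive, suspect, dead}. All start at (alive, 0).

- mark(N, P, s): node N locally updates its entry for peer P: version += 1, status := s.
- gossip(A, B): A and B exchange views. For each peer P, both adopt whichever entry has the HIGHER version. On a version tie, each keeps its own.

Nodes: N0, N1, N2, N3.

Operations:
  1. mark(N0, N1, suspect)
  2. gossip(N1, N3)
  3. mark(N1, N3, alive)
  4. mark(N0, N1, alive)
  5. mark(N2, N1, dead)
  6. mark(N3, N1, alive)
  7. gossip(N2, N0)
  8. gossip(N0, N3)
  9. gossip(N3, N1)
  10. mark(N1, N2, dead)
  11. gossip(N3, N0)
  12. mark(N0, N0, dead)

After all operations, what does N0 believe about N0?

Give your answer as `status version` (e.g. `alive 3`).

Answer: dead 1

Derivation:
Op 1: N0 marks N1=suspect -> (suspect,v1)
Op 2: gossip N1<->N3 -> N1.N0=(alive,v0) N1.N1=(alive,v0) N1.N2=(alive,v0) N1.N3=(alive,v0) | N3.N0=(alive,v0) N3.N1=(alive,v0) N3.N2=(alive,v0) N3.N3=(alive,v0)
Op 3: N1 marks N3=alive -> (alive,v1)
Op 4: N0 marks N1=alive -> (alive,v2)
Op 5: N2 marks N1=dead -> (dead,v1)
Op 6: N3 marks N1=alive -> (alive,v1)
Op 7: gossip N2<->N0 -> N2.N0=(alive,v0) N2.N1=(alive,v2) N2.N2=(alive,v0) N2.N3=(alive,v0) | N0.N0=(alive,v0) N0.N1=(alive,v2) N0.N2=(alive,v0) N0.N3=(alive,v0)
Op 8: gossip N0<->N3 -> N0.N0=(alive,v0) N0.N1=(alive,v2) N0.N2=(alive,v0) N0.N3=(alive,v0) | N3.N0=(alive,v0) N3.N1=(alive,v2) N3.N2=(alive,v0) N3.N3=(alive,v0)
Op 9: gossip N3<->N1 -> N3.N0=(alive,v0) N3.N1=(alive,v2) N3.N2=(alive,v0) N3.N3=(alive,v1) | N1.N0=(alive,v0) N1.N1=(alive,v2) N1.N2=(alive,v0) N1.N3=(alive,v1)
Op 10: N1 marks N2=dead -> (dead,v1)
Op 11: gossip N3<->N0 -> N3.N0=(alive,v0) N3.N1=(alive,v2) N3.N2=(alive,v0) N3.N3=(alive,v1) | N0.N0=(alive,v0) N0.N1=(alive,v2) N0.N2=(alive,v0) N0.N3=(alive,v1)
Op 12: N0 marks N0=dead -> (dead,v1)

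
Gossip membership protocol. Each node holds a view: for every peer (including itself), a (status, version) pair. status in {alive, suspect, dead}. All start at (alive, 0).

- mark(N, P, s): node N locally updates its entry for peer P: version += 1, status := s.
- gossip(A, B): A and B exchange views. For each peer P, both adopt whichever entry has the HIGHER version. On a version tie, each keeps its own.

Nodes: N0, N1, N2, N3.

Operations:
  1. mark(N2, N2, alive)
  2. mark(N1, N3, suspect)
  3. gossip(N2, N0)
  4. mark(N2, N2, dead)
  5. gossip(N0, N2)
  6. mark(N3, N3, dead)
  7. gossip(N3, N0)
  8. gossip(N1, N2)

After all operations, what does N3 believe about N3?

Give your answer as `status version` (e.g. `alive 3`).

Answer: dead 1

Derivation:
Op 1: N2 marks N2=alive -> (alive,v1)
Op 2: N1 marks N3=suspect -> (suspect,v1)
Op 3: gossip N2<->N0 -> N2.N0=(alive,v0) N2.N1=(alive,v0) N2.N2=(alive,v1) N2.N3=(alive,v0) | N0.N0=(alive,v0) N0.N1=(alive,v0) N0.N2=(alive,v1) N0.N3=(alive,v0)
Op 4: N2 marks N2=dead -> (dead,v2)
Op 5: gossip N0<->N2 -> N0.N0=(alive,v0) N0.N1=(alive,v0) N0.N2=(dead,v2) N0.N3=(alive,v0) | N2.N0=(alive,v0) N2.N1=(alive,v0) N2.N2=(dead,v2) N2.N3=(alive,v0)
Op 6: N3 marks N3=dead -> (dead,v1)
Op 7: gossip N3<->N0 -> N3.N0=(alive,v0) N3.N1=(alive,v0) N3.N2=(dead,v2) N3.N3=(dead,v1) | N0.N0=(alive,v0) N0.N1=(alive,v0) N0.N2=(dead,v2) N0.N3=(dead,v1)
Op 8: gossip N1<->N2 -> N1.N0=(alive,v0) N1.N1=(alive,v0) N1.N2=(dead,v2) N1.N3=(suspect,v1) | N2.N0=(alive,v0) N2.N1=(alive,v0) N2.N2=(dead,v2) N2.N3=(suspect,v1)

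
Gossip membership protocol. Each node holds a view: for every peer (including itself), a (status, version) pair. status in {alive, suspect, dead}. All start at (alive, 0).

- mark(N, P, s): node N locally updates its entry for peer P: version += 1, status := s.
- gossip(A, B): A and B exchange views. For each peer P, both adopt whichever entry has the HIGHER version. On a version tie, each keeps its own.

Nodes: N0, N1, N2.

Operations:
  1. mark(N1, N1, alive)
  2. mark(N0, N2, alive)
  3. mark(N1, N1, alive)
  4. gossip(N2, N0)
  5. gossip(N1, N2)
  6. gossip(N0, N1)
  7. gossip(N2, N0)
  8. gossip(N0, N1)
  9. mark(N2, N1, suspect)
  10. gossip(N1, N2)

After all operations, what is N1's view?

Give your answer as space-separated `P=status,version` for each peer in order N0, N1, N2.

Op 1: N1 marks N1=alive -> (alive,v1)
Op 2: N0 marks N2=alive -> (alive,v1)
Op 3: N1 marks N1=alive -> (alive,v2)
Op 4: gossip N2<->N0 -> N2.N0=(alive,v0) N2.N1=(alive,v0) N2.N2=(alive,v1) | N0.N0=(alive,v0) N0.N1=(alive,v0) N0.N2=(alive,v1)
Op 5: gossip N1<->N2 -> N1.N0=(alive,v0) N1.N1=(alive,v2) N1.N2=(alive,v1) | N2.N0=(alive,v0) N2.N1=(alive,v2) N2.N2=(alive,v1)
Op 6: gossip N0<->N1 -> N0.N0=(alive,v0) N0.N1=(alive,v2) N0.N2=(alive,v1) | N1.N0=(alive,v0) N1.N1=(alive,v2) N1.N2=(alive,v1)
Op 7: gossip N2<->N0 -> N2.N0=(alive,v0) N2.N1=(alive,v2) N2.N2=(alive,v1) | N0.N0=(alive,v0) N0.N1=(alive,v2) N0.N2=(alive,v1)
Op 8: gossip N0<->N1 -> N0.N0=(alive,v0) N0.N1=(alive,v2) N0.N2=(alive,v1) | N1.N0=(alive,v0) N1.N1=(alive,v2) N1.N2=(alive,v1)
Op 9: N2 marks N1=suspect -> (suspect,v3)
Op 10: gossip N1<->N2 -> N1.N0=(alive,v0) N1.N1=(suspect,v3) N1.N2=(alive,v1) | N2.N0=(alive,v0) N2.N1=(suspect,v3) N2.N2=(alive,v1)

Answer: N0=alive,0 N1=suspect,3 N2=alive,1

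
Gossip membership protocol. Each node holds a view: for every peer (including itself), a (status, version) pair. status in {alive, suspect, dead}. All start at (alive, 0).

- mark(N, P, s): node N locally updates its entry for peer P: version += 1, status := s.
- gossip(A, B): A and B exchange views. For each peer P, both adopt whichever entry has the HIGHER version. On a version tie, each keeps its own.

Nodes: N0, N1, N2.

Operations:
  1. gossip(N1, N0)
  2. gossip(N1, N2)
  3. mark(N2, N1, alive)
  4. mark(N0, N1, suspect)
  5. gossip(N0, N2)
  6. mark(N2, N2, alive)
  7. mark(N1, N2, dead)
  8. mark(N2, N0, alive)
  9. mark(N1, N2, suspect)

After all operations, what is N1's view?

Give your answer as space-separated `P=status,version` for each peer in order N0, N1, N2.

Op 1: gossip N1<->N0 -> N1.N0=(alive,v0) N1.N1=(alive,v0) N1.N2=(alive,v0) | N0.N0=(alive,v0) N0.N1=(alive,v0) N0.N2=(alive,v0)
Op 2: gossip N1<->N2 -> N1.N0=(alive,v0) N1.N1=(alive,v0) N1.N2=(alive,v0) | N2.N0=(alive,v0) N2.N1=(alive,v0) N2.N2=(alive,v0)
Op 3: N2 marks N1=alive -> (alive,v1)
Op 4: N0 marks N1=suspect -> (suspect,v1)
Op 5: gossip N0<->N2 -> N0.N0=(alive,v0) N0.N1=(suspect,v1) N0.N2=(alive,v0) | N2.N0=(alive,v0) N2.N1=(alive,v1) N2.N2=(alive,v0)
Op 6: N2 marks N2=alive -> (alive,v1)
Op 7: N1 marks N2=dead -> (dead,v1)
Op 8: N2 marks N0=alive -> (alive,v1)
Op 9: N1 marks N2=suspect -> (suspect,v2)

Answer: N0=alive,0 N1=alive,0 N2=suspect,2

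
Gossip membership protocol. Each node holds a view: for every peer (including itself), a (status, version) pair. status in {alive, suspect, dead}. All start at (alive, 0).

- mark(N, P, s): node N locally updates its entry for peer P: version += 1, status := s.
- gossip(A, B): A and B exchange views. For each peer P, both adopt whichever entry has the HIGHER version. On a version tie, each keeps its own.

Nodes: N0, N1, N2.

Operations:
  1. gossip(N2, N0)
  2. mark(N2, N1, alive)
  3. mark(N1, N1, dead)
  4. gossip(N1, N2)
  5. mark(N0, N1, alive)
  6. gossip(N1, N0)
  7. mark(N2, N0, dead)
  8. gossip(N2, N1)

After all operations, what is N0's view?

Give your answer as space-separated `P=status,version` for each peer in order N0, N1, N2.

Answer: N0=alive,0 N1=alive,1 N2=alive,0

Derivation:
Op 1: gossip N2<->N0 -> N2.N0=(alive,v0) N2.N1=(alive,v0) N2.N2=(alive,v0) | N0.N0=(alive,v0) N0.N1=(alive,v0) N0.N2=(alive,v0)
Op 2: N2 marks N1=alive -> (alive,v1)
Op 3: N1 marks N1=dead -> (dead,v1)
Op 4: gossip N1<->N2 -> N1.N0=(alive,v0) N1.N1=(dead,v1) N1.N2=(alive,v0) | N2.N0=(alive,v0) N2.N1=(alive,v1) N2.N2=(alive,v0)
Op 5: N0 marks N1=alive -> (alive,v1)
Op 6: gossip N1<->N0 -> N1.N0=(alive,v0) N1.N1=(dead,v1) N1.N2=(alive,v0) | N0.N0=(alive,v0) N0.N1=(alive,v1) N0.N2=(alive,v0)
Op 7: N2 marks N0=dead -> (dead,v1)
Op 8: gossip N2<->N1 -> N2.N0=(dead,v1) N2.N1=(alive,v1) N2.N2=(alive,v0) | N1.N0=(dead,v1) N1.N1=(dead,v1) N1.N2=(alive,v0)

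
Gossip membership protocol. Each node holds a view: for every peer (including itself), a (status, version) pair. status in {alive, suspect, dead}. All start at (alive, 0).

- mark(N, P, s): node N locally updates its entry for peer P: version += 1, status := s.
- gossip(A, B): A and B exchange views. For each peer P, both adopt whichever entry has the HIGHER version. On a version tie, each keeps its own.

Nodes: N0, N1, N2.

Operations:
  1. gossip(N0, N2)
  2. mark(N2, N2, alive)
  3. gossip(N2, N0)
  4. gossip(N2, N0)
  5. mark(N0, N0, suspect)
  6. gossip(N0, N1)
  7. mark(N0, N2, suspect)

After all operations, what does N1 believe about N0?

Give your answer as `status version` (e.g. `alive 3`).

Op 1: gossip N0<->N2 -> N0.N0=(alive,v0) N0.N1=(alive,v0) N0.N2=(alive,v0) | N2.N0=(alive,v0) N2.N1=(alive,v0) N2.N2=(alive,v0)
Op 2: N2 marks N2=alive -> (alive,v1)
Op 3: gossip N2<->N0 -> N2.N0=(alive,v0) N2.N1=(alive,v0) N2.N2=(alive,v1) | N0.N0=(alive,v0) N0.N1=(alive,v0) N0.N2=(alive,v1)
Op 4: gossip N2<->N0 -> N2.N0=(alive,v0) N2.N1=(alive,v0) N2.N2=(alive,v1) | N0.N0=(alive,v0) N0.N1=(alive,v0) N0.N2=(alive,v1)
Op 5: N0 marks N0=suspect -> (suspect,v1)
Op 6: gossip N0<->N1 -> N0.N0=(suspect,v1) N0.N1=(alive,v0) N0.N2=(alive,v1) | N1.N0=(suspect,v1) N1.N1=(alive,v0) N1.N2=(alive,v1)
Op 7: N0 marks N2=suspect -> (suspect,v2)

Answer: suspect 1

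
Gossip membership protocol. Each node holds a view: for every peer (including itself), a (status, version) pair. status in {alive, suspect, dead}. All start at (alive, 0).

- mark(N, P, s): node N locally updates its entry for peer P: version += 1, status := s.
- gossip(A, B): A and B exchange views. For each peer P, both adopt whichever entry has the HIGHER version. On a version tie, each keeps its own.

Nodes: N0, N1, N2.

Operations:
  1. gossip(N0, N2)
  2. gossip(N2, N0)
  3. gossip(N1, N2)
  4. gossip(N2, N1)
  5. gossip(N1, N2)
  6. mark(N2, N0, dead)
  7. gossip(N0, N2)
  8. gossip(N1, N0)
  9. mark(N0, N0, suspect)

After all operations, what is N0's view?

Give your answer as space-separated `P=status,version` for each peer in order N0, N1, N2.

Answer: N0=suspect,2 N1=alive,0 N2=alive,0

Derivation:
Op 1: gossip N0<->N2 -> N0.N0=(alive,v0) N0.N1=(alive,v0) N0.N2=(alive,v0) | N2.N0=(alive,v0) N2.N1=(alive,v0) N2.N2=(alive,v0)
Op 2: gossip N2<->N0 -> N2.N0=(alive,v0) N2.N1=(alive,v0) N2.N2=(alive,v0) | N0.N0=(alive,v0) N0.N1=(alive,v0) N0.N2=(alive,v0)
Op 3: gossip N1<->N2 -> N1.N0=(alive,v0) N1.N1=(alive,v0) N1.N2=(alive,v0) | N2.N0=(alive,v0) N2.N1=(alive,v0) N2.N2=(alive,v0)
Op 4: gossip N2<->N1 -> N2.N0=(alive,v0) N2.N1=(alive,v0) N2.N2=(alive,v0) | N1.N0=(alive,v0) N1.N1=(alive,v0) N1.N2=(alive,v0)
Op 5: gossip N1<->N2 -> N1.N0=(alive,v0) N1.N1=(alive,v0) N1.N2=(alive,v0) | N2.N0=(alive,v0) N2.N1=(alive,v0) N2.N2=(alive,v0)
Op 6: N2 marks N0=dead -> (dead,v1)
Op 7: gossip N0<->N2 -> N0.N0=(dead,v1) N0.N1=(alive,v0) N0.N2=(alive,v0) | N2.N0=(dead,v1) N2.N1=(alive,v0) N2.N2=(alive,v0)
Op 8: gossip N1<->N0 -> N1.N0=(dead,v1) N1.N1=(alive,v0) N1.N2=(alive,v0) | N0.N0=(dead,v1) N0.N1=(alive,v0) N0.N2=(alive,v0)
Op 9: N0 marks N0=suspect -> (suspect,v2)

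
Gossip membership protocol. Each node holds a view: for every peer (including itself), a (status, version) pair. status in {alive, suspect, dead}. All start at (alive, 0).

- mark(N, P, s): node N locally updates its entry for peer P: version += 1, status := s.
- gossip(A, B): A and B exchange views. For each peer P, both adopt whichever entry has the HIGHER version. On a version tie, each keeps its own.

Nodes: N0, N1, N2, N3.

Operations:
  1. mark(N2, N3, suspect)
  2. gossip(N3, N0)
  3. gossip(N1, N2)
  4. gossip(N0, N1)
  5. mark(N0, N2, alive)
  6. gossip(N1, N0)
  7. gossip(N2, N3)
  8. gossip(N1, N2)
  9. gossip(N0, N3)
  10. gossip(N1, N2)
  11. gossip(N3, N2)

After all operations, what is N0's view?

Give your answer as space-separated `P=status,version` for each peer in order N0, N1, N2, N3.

Op 1: N2 marks N3=suspect -> (suspect,v1)
Op 2: gossip N3<->N0 -> N3.N0=(alive,v0) N3.N1=(alive,v0) N3.N2=(alive,v0) N3.N3=(alive,v0) | N0.N0=(alive,v0) N0.N1=(alive,v0) N0.N2=(alive,v0) N0.N3=(alive,v0)
Op 3: gossip N1<->N2 -> N1.N0=(alive,v0) N1.N1=(alive,v0) N1.N2=(alive,v0) N1.N3=(suspect,v1) | N2.N0=(alive,v0) N2.N1=(alive,v0) N2.N2=(alive,v0) N2.N3=(suspect,v1)
Op 4: gossip N0<->N1 -> N0.N0=(alive,v0) N0.N1=(alive,v0) N0.N2=(alive,v0) N0.N3=(suspect,v1) | N1.N0=(alive,v0) N1.N1=(alive,v0) N1.N2=(alive,v0) N1.N3=(suspect,v1)
Op 5: N0 marks N2=alive -> (alive,v1)
Op 6: gossip N1<->N0 -> N1.N0=(alive,v0) N1.N1=(alive,v0) N1.N2=(alive,v1) N1.N3=(suspect,v1) | N0.N0=(alive,v0) N0.N1=(alive,v0) N0.N2=(alive,v1) N0.N3=(suspect,v1)
Op 7: gossip N2<->N3 -> N2.N0=(alive,v0) N2.N1=(alive,v0) N2.N2=(alive,v0) N2.N3=(suspect,v1) | N3.N0=(alive,v0) N3.N1=(alive,v0) N3.N2=(alive,v0) N3.N3=(suspect,v1)
Op 8: gossip N1<->N2 -> N1.N0=(alive,v0) N1.N1=(alive,v0) N1.N2=(alive,v1) N1.N3=(suspect,v1) | N2.N0=(alive,v0) N2.N1=(alive,v0) N2.N2=(alive,v1) N2.N3=(suspect,v1)
Op 9: gossip N0<->N3 -> N0.N0=(alive,v0) N0.N1=(alive,v0) N0.N2=(alive,v1) N0.N3=(suspect,v1) | N3.N0=(alive,v0) N3.N1=(alive,v0) N3.N2=(alive,v1) N3.N3=(suspect,v1)
Op 10: gossip N1<->N2 -> N1.N0=(alive,v0) N1.N1=(alive,v0) N1.N2=(alive,v1) N1.N3=(suspect,v1) | N2.N0=(alive,v0) N2.N1=(alive,v0) N2.N2=(alive,v1) N2.N3=(suspect,v1)
Op 11: gossip N3<->N2 -> N3.N0=(alive,v0) N3.N1=(alive,v0) N3.N2=(alive,v1) N3.N3=(suspect,v1) | N2.N0=(alive,v0) N2.N1=(alive,v0) N2.N2=(alive,v1) N2.N3=(suspect,v1)

Answer: N0=alive,0 N1=alive,0 N2=alive,1 N3=suspect,1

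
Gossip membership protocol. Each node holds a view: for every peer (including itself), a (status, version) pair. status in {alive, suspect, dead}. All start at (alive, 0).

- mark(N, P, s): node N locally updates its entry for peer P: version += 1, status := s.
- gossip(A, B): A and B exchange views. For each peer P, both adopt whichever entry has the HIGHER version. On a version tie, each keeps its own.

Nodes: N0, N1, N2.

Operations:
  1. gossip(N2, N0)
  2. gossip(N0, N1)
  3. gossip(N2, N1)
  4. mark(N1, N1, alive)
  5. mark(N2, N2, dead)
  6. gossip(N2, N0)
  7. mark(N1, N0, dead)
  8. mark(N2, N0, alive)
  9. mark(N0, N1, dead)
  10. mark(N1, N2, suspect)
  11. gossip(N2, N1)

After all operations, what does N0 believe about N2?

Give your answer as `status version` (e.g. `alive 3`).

Answer: dead 1

Derivation:
Op 1: gossip N2<->N0 -> N2.N0=(alive,v0) N2.N1=(alive,v0) N2.N2=(alive,v0) | N0.N0=(alive,v0) N0.N1=(alive,v0) N0.N2=(alive,v0)
Op 2: gossip N0<->N1 -> N0.N0=(alive,v0) N0.N1=(alive,v0) N0.N2=(alive,v0) | N1.N0=(alive,v0) N1.N1=(alive,v0) N1.N2=(alive,v0)
Op 3: gossip N2<->N1 -> N2.N0=(alive,v0) N2.N1=(alive,v0) N2.N2=(alive,v0) | N1.N0=(alive,v0) N1.N1=(alive,v0) N1.N2=(alive,v0)
Op 4: N1 marks N1=alive -> (alive,v1)
Op 5: N2 marks N2=dead -> (dead,v1)
Op 6: gossip N2<->N0 -> N2.N0=(alive,v0) N2.N1=(alive,v0) N2.N2=(dead,v1) | N0.N0=(alive,v0) N0.N1=(alive,v0) N0.N2=(dead,v1)
Op 7: N1 marks N0=dead -> (dead,v1)
Op 8: N2 marks N0=alive -> (alive,v1)
Op 9: N0 marks N1=dead -> (dead,v1)
Op 10: N1 marks N2=suspect -> (suspect,v1)
Op 11: gossip N2<->N1 -> N2.N0=(alive,v1) N2.N1=(alive,v1) N2.N2=(dead,v1) | N1.N0=(dead,v1) N1.N1=(alive,v1) N1.N2=(suspect,v1)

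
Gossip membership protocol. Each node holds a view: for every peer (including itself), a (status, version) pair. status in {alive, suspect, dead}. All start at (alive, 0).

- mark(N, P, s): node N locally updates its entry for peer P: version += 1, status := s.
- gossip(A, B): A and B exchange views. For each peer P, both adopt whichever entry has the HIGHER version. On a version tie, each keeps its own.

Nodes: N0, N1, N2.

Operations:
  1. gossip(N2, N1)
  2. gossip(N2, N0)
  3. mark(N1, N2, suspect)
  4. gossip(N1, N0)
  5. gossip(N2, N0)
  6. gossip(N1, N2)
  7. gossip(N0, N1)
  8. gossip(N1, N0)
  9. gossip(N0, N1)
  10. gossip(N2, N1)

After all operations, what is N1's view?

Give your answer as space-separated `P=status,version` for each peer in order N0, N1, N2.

Answer: N0=alive,0 N1=alive,0 N2=suspect,1

Derivation:
Op 1: gossip N2<->N1 -> N2.N0=(alive,v0) N2.N1=(alive,v0) N2.N2=(alive,v0) | N1.N0=(alive,v0) N1.N1=(alive,v0) N1.N2=(alive,v0)
Op 2: gossip N2<->N0 -> N2.N0=(alive,v0) N2.N1=(alive,v0) N2.N2=(alive,v0) | N0.N0=(alive,v0) N0.N1=(alive,v0) N0.N2=(alive,v0)
Op 3: N1 marks N2=suspect -> (suspect,v1)
Op 4: gossip N1<->N0 -> N1.N0=(alive,v0) N1.N1=(alive,v0) N1.N2=(suspect,v1) | N0.N0=(alive,v0) N0.N1=(alive,v0) N0.N2=(suspect,v1)
Op 5: gossip N2<->N0 -> N2.N0=(alive,v0) N2.N1=(alive,v0) N2.N2=(suspect,v1) | N0.N0=(alive,v0) N0.N1=(alive,v0) N0.N2=(suspect,v1)
Op 6: gossip N1<->N2 -> N1.N0=(alive,v0) N1.N1=(alive,v0) N1.N2=(suspect,v1) | N2.N0=(alive,v0) N2.N1=(alive,v0) N2.N2=(suspect,v1)
Op 7: gossip N0<->N1 -> N0.N0=(alive,v0) N0.N1=(alive,v0) N0.N2=(suspect,v1) | N1.N0=(alive,v0) N1.N1=(alive,v0) N1.N2=(suspect,v1)
Op 8: gossip N1<->N0 -> N1.N0=(alive,v0) N1.N1=(alive,v0) N1.N2=(suspect,v1) | N0.N0=(alive,v0) N0.N1=(alive,v0) N0.N2=(suspect,v1)
Op 9: gossip N0<->N1 -> N0.N0=(alive,v0) N0.N1=(alive,v0) N0.N2=(suspect,v1) | N1.N0=(alive,v0) N1.N1=(alive,v0) N1.N2=(suspect,v1)
Op 10: gossip N2<->N1 -> N2.N0=(alive,v0) N2.N1=(alive,v0) N2.N2=(suspect,v1) | N1.N0=(alive,v0) N1.N1=(alive,v0) N1.N2=(suspect,v1)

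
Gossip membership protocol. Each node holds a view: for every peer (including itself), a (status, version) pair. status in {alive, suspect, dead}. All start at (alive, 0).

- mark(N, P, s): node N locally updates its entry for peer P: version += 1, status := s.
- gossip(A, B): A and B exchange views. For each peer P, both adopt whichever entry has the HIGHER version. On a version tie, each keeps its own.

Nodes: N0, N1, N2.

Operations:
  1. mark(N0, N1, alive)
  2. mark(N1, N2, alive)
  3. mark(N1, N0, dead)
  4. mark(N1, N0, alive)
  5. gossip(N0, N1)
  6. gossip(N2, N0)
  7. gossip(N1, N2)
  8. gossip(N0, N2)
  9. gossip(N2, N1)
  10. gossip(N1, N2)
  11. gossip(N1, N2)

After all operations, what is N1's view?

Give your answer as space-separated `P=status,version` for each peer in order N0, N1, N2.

Answer: N0=alive,2 N1=alive,1 N2=alive,1

Derivation:
Op 1: N0 marks N1=alive -> (alive,v1)
Op 2: N1 marks N2=alive -> (alive,v1)
Op 3: N1 marks N0=dead -> (dead,v1)
Op 4: N1 marks N0=alive -> (alive,v2)
Op 5: gossip N0<->N1 -> N0.N0=(alive,v2) N0.N1=(alive,v1) N0.N2=(alive,v1) | N1.N0=(alive,v2) N1.N1=(alive,v1) N1.N2=(alive,v1)
Op 6: gossip N2<->N0 -> N2.N0=(alive,v2) N2.N1=(alive,v1) N2.N2=(alive,v1) | N0.N0=(alive,v2) N0.N1=(alive,v1) N0.N2=(alive,v1)
Op 7: gossip N1<->N2 -> N1.N0=(alive,v2) N1.N1=(alive,v1) N1.N2=(alive,v1) | N2.N0=(alive,v2) N2.N1=(alive,v1) N2.N2=(alive,v1)
Op 8: gossip N0<->N2 -> N0.N0=(alive,v2) N0.N1=(alive,v1) N0.N2=(alive,v1) | N2.N0=(alive,v2) N2.N1=(alive,v1) N2.N2=(alive,v1)
Op 9: gossip N2<->N1 -> N2.N0=(alive,v2) N2.N1=(alive,v1) N2.N2=(alive,v1) | N1.N0=(alive,v2) N1.N1=(alive,v1) N1.N2=(alive,v1)
Op 10: gossip N1<->N2 -> N1.N0=(alive,v2) N1.N1=(alive,v1) N1.N2=(alive,v1) | N2.N0=(alive,v2) N2.N1=(alive,v1) N2.N2=(alive,v1)
Op 11: gossip N1<->N2 -> N1.N0=(alive,v2) N1.N1=(alive,v1) N1.N2=(alive,v1) | N2.N0=(alive,v2) N2.N1=(alive,v1) N2.N2=(alive,v1)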